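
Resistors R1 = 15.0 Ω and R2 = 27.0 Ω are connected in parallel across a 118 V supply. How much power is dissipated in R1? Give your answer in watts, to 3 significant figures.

928 W

R1 sits directly across the source, so P = V²/R with V = 118 V.
P_R1 = V² / R1 = (118)² / 15.0 Ω = 928.3 W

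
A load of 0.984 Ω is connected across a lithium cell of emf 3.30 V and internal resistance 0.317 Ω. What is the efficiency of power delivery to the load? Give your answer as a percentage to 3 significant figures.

75.6 %

Both r and R carry the same current, so the power split is just the resistance split: η = R/(R+r).
η = R / (R + r) = 0.984 / (0.984 + 0.317) = 0.7563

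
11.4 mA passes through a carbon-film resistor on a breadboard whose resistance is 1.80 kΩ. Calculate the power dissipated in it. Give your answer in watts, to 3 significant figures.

0.234 W

With I and R stated, P = I²R applies in one step.
P = (0.01140 A)² × 1800 Ω = 0.2339 W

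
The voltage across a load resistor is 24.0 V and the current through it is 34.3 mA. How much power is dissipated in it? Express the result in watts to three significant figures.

0.823 W

With V and I both given, power follows immediately from P = V I.
P = 24.0 V × 0.03430 A = 0.8232 W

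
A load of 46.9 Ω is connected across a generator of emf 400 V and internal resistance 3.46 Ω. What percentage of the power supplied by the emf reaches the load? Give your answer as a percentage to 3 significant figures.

93.1 %

η = P_load/(P_load+P_int) = I²R/(I²R+I²r) = R/(R+r) — the I² cancels for series elements.
η = R / (R + r) = 46.9 / (46.9 + 3.46) = 0.9313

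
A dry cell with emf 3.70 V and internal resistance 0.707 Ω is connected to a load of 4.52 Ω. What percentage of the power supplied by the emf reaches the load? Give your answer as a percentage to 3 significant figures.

86.5 %

Both r and R carry the same current, so the power split is just the resistance split: η = R/(R+r).
η = R / (R + r) = 4.52 / (4.52 + 0.707) = 0.8647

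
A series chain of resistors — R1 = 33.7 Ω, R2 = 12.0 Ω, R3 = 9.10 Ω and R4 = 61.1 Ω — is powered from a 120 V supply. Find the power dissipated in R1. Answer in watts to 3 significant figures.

The current is common to all series resistors; compute it, then apply P = I²R for the target.
R_total = 33.7 + 12.0 + 9.10 + 61.1 = 115.9 Ω
I = V / R_total = 120 / 115.9 = 1.035 A
P_R1 = I² × R1 = (1.035)² × 33.7 = 36.13 W

36.1 W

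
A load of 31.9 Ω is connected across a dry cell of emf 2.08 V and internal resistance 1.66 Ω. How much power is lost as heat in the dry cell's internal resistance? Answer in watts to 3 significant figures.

0.00638 W

The internal resistance carries the same current as the load; P_int = I²r.
I = ε / (r + R) = 2.08 / (1.66 + 31.9) = 0.06198 A
P_int = I² r = (0.06198)² × 1.66 = 0.006377 W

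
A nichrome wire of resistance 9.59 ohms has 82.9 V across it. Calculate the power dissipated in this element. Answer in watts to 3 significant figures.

V and R are stated; P = V²/R avoids computing the current.
P = (82.9 V)² / 9.59 Ω = 716.6 W

717 W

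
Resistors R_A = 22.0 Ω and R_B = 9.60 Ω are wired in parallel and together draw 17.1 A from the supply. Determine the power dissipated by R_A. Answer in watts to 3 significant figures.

We need the common branch voltage; get it from I_total × R_eq, then P = V²/R for the branch.
1/R_eq = 1/22.0 + 1/9.60 ⇒ R_eq = 6.684 Ω
V = I_total × R_eq = 17.10 × 6.684 = 114.3 V
P_R_A = V² / R_A = (114.3)² / 22.0 = 593.7 W

594 W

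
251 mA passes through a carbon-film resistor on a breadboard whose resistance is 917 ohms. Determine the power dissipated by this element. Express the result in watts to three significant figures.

Knowing I and R, the power is just I²R — no need to find V first.
P = (0.2510 A)² × 917 Ω = 57.77 W

57.8 W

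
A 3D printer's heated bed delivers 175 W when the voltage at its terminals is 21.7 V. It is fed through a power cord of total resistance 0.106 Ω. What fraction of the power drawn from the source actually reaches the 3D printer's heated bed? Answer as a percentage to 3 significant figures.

I = P / V = 175 / 21.7 = 8.065 A through the power cord.
P_line = I² R_line = (8.065)² × 0.106 = 6.894 W
P_source = P_load + P_line = 175.0 + 6.894 = 181.9 W
η = P_load / P_source = 175.0 / 181.9 = 0.9621

96.2 %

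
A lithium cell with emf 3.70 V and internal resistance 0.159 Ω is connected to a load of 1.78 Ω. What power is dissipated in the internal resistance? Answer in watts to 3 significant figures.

The internal resistance carries the same current as the load; P_int = I²r.
I = ε / (r + R) = 3.70 / (0.159 + 1.78) = 1.908 A
P_int = I² r = (1.908)² × 0.159 = 0.5790 W

0.579 W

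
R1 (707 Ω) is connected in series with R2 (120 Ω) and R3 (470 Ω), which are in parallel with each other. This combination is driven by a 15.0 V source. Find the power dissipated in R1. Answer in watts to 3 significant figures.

0.247 W

Replace R2 and R3 with their parallel equivalent so the circuit becomes R1 in series with R_p.
R_p = (120×470)/(120+470) = 95.59 Ω
R_total = 707 + 95.59 = 802.6 Ω
I = V / R_total = 15.0 / 802.6 = 0.01869 A
R1 carries the full series current, so P = I²R.
P_R1 = (0.01869)² × 707 = 0.2470 W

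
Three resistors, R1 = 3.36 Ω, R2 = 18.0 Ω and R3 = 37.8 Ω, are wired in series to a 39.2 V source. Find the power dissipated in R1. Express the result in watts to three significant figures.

1.48 W

The current is common to all series resistors; compute it, then apply P = I²R for the target.
R_total = 3.36 + 18.0 + 37.8 = 59.16 Ω
I = V / R_total = 39.2 / 59.16 = 0.6626 A
P_R1 = I² × R1 = (0.6626)² × 3.36 = 1.475 W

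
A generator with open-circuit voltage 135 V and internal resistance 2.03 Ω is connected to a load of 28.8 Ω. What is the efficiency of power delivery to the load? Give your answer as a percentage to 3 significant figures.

93.4 %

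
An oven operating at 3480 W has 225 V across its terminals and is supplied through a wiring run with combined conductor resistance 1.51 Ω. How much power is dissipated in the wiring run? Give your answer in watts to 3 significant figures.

361 W

The wiring run is a series resistance carrying the load current; its dissipation is I²R_line.
I = P / V = 3480 / 225 = 15.47 A through the wiring run.
P_line = I² R_line = (15.47)² × 1.51 = 361.2 W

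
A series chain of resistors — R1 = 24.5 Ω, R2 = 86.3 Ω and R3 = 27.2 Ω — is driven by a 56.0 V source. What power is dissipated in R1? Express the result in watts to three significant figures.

Series elements share the same current, so find I first, then use P = I²R.
R_total = 24.5 + 86.3 + 27.2 = 138.0 Ω
I = V / R_total = 56.0 / 138.0 = 0.4058 A
P_R1 = I² × R1 = (0.4058)² × 24.5 = 4.034 W

4.03 W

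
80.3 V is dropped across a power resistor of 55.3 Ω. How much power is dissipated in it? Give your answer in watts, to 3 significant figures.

117 W

V and R are stated; P = V²/R avoids computing the current.
P = (80.3 V)² / 55.3 Ω = 116.6 W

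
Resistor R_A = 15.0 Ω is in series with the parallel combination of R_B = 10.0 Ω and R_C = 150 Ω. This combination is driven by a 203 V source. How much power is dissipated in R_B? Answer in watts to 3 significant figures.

610 W

Replace R_B and R_C with their parallel equivalent so the circuit becomes R_A in series with R_p.
R_p = (10.0×150)/(10.0+150) = 9.375 Ω
R_total = 15.0 + 9.375 = 24.38 Ω
I = V / R_total = 203 / 24.38 = 8.328 A
Voltage across the parallel pair: V_p = I × R_p = 8.328 × 9.375 = 78.08 V
R_B sees V_p directly, so P = V_p² / R_B.
P_R_B = (78.08)² / 10.0 = 609.6 W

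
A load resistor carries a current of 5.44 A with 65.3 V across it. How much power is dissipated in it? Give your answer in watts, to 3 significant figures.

355 W

With V and I both given, power follows immediately from P = V I.
P = 65.3 V × 5.440 A = 355.2 W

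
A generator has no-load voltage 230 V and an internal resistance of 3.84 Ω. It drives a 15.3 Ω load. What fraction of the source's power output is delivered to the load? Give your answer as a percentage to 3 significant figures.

79.9 %

Efficiency is P_load / P_total. With a series r and R sharing the same I, P = I²R for each, so η = R/(R+r).
η = R / (R + r) = 15.3 / (15.3 + 3.84) = 0.7994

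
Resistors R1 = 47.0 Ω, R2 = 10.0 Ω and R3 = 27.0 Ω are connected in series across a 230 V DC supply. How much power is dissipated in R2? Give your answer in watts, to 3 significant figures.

Since the resistors are in series they all carry the loop current I = V/R_total; the power in any one is I²R.
R_total = 47.0 + 10.0 + 27.0 = 84.00 Ω
I = V / R_total = 230 / 84.00 = 2.738 A
P_R2 = I² × R2 = (2.738)² × 10.0 = 74.97 W

75.0 W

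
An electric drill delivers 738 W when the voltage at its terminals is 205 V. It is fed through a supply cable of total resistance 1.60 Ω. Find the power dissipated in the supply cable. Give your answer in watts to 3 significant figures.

Only the current and the line resistance are needed for the I²R loss.
I = P / V = 738 / 205 = 3.600 A through the supply cable.
P_line = I² R_line = (3.600)² × 1.60 = 20.74 W

20.7 W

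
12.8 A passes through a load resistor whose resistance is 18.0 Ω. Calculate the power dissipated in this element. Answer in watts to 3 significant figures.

With I and R stated, P = I²R applies in one step.
P = (12.80 A)² × 18.0 Ω = 2949 W

2950 W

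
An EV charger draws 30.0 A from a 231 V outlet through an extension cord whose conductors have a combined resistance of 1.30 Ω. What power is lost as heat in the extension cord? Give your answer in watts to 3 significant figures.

Only the current and the line resistance are needed for the I²R loss.
The extension cord carries the full 30.0 A.
P_line = I² R_line = (30.00)² × 1.30 = 1170 W

1170 W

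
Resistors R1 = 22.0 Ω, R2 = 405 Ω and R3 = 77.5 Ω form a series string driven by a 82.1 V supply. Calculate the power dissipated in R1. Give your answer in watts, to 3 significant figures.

Every series element carries the same I. Get I from the total resistance, then P = I² × R1.
R_total = 22.0 + 405 + 77.5 = 504.5 Ω
I = V / R_total = 82.1 / 504.5 = 0.1627 A
P_R1 = I² × R1 = (0.1627)² × 22.0 = 0.5826 W

0.583 W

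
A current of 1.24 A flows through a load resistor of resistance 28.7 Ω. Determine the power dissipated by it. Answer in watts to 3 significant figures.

With I and R stated, P = I²R applies in one step.
P = (1.240 A)² × 28.7 Ω = 44.13 W

44.1 W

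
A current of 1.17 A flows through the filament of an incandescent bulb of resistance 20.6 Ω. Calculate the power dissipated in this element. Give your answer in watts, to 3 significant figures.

28.2 W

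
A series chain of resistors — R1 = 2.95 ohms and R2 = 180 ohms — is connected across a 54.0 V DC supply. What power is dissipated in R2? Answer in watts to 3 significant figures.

15.7 W

Since the resistors are in series they all carry the loop current I = V/R_total; the power in any one is I²R.
R_total = 2.95 + 180 = 182.9 Ω
I = V / R_total = 54.0 / 182.9 = 0.2952 A
P_R2 = I² × R2 = (0.2952)² × 180 = 15.68 W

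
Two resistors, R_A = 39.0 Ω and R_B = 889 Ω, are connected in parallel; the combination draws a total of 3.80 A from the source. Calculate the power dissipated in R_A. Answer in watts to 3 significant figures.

Only the total current is stated, so first find the parallel equivalent to get the voltage across the combination.
1/R_eq = 1/39.0 + 1/889 ⇒ R_eq = 37.36 Ω
V = I_total × R_eq = 3.800 × 37.36 = 142.0 V
P_R_A = V² / R_A = (142.0)² / 39.0 = 516.8 W

517 W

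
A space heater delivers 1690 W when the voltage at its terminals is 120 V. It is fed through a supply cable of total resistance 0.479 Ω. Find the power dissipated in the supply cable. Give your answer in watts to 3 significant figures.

95.0 W

Line loss is just I²R for the cable — we know both I and R_line directly.
I = P / V = 1690 / 120 = 14.08 A through the supply cable.
P_line = I² R_line = (14.08)² × 0.479 = 95.00 W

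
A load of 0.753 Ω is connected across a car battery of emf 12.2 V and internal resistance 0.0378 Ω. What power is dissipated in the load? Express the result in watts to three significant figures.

With r and R in series, I = ε/(r+R); the load dissipates I²R.
I = ε / (r + R) = 12.2 / (0.0378 + 0.753) = 15.43 A
P_load = I² R = (15.43)² × 0.753 = 179.2 W

179 W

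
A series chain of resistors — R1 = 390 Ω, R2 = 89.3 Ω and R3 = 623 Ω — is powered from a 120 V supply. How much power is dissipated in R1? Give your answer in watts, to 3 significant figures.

Series elements share the same current, so find I first, then use P = I²R.
R_total = 390 + 89.3 + 623 = 1102 Ω
I = V / R_total = 120 / 1102 = 0.1089 A
P_R1 = I² × R1 = (0.1089)² × 390 = 4.622 W

4.62 W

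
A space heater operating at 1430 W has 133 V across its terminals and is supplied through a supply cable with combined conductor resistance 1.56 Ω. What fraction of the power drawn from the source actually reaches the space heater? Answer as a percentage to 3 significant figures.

I = P / V = 1430 / 133 = 10.75 A through the supply cable.
P_line = I² R_line = (10.75)² × 1.56 = 180.3 W
P_source = P_load + P_line = 1430 + 180.3 = 1610 W
η = P_load / P_source = 1430 / 1610 = 0.8880

88.8 %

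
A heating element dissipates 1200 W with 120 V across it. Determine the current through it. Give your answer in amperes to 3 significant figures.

10.0 A

Rearranging the power relation for the two known quantities gives I = P / V.
I = 1200 / 120 = 10.00 A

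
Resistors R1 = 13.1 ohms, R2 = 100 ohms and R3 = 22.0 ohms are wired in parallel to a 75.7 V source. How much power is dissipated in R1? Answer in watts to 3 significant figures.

437 W

Parallel branches share the same voltage; P = V²/R gives the branch power in one step.
P_R1 = V² / R1 = (75.7)² / 13.1 Ω = 437.4 W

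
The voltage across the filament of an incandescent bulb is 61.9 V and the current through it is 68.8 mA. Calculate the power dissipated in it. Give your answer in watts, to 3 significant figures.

4.26 W

With V and I both given, power follows immediately from P = V I.
P = 61.9 V × 0.06880 A = 4.259 W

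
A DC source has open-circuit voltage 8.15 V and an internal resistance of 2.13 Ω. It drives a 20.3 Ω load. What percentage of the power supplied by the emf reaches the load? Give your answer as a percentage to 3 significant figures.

Both r and R carry the same current, so the power split is just the resistance split: η = R/(R+r).
η = R / (R + r) = 20.3 / (20.3 + 2.13) = 0.9050

90.5 %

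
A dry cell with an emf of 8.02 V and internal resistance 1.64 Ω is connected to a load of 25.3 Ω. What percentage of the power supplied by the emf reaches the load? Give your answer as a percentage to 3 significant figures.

93.9 %

Both r and R carry the same current, so the power split is just the resistance split: η = R/(R+r).
η = R / (R + r) = 25.3 / (25.3 + 1.64) = 0.9391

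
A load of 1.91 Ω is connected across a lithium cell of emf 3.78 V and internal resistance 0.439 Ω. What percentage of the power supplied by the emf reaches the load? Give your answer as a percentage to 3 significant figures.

η = P_load/(P_load+P_int) = I²R/(I²R+I²r) = R/(R+r) — the I² cancels for series elements.
η = R / (R + r) = 1.91 / (1.91 + 0.439) = 0.8131

81.3 %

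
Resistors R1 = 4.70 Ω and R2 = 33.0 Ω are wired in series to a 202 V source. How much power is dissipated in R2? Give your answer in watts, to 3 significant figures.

The current is common to all series resistors; compute it, then apply P = I²R for the target.
R_total = 4.70 + 33.0 = 37.70 Ω
I = V / R_total = 202 / 37.70 = 5.358 A
P_R2 = I² × R2 = (5.358)² × 33.0 = 947.4 W

947 W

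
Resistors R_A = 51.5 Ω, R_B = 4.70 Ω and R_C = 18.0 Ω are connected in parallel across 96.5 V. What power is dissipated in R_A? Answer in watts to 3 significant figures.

181 W

The supply voltage appears across each parallel branch — just use P = V²/R_A.
P_R_A = V² / R_A = (96.5)² / 51.5 Ω = 180.8 W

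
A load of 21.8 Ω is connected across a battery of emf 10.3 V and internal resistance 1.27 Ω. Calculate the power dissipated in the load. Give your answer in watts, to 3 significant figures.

4.35 W

Find the circuit current first, then P = I²R for the load (series elements share I).
I = ε / (r + R) = 10.3 / (1.27 + 21.8) = 0.4465 A
P_load = I² R = (0.4465)² × 21.8 = 4.345 W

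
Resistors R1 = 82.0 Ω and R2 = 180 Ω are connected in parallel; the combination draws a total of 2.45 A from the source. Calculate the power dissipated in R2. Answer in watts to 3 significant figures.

Parallel branches share V, not I — compute V via R_eq, then use V²/R for the target branch.
1/R_eq = 1/82.0 + 1/180 ⇒ R_eq = 56.34 Ω
V = I_total × R_eq = 2.450 × 56.34 = 138.0 V
P_R2 = V² / R2 = (138.0)² / 180 = 105.8 W

106 W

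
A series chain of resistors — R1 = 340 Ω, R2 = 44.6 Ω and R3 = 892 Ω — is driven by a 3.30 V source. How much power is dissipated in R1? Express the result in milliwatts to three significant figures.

2.27 mW

Since the resistors are in series they all carry the loop current I = V/R_total; the power in any one is I²R.
R_total = 340 + 44.6 + 892 = 1277 Ω
I = V / R_total = 3.30 / 1277 = 0.002585 A
P_R1 = I² × R1 = (0.002585)² × 340 = 0.002272 W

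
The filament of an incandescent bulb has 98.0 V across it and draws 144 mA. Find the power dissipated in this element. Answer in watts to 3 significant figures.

14.1 W

Since both terminal voltage and current are stated, P = V I gives the power in one step.
P = 98.0 V × 0.1440 A = 14.11 W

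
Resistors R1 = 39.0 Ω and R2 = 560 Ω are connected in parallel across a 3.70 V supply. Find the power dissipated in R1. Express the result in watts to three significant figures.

The supply voltage appears across each parallel branch — just use P = V²/R1.
P_R1 = V² / R1 = (3.70)² / 39.0 Ω = 0.3510 W

0.351 W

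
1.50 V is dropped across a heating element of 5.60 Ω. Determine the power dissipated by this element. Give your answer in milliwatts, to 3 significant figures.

402 mW

V and R are stated; P = V²/R avoids computing the current.
P = (1.50 V)² / 5.60 Ω = 0.4018 W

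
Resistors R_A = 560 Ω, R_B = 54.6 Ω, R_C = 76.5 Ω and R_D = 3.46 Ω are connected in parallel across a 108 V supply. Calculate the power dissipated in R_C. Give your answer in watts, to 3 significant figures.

152 W

The supply voltage appears across each parallel branch — just use P = V²/R_C.
P_R_C = V² / R_C = (108)² / 76.5 Ω = 152.5 W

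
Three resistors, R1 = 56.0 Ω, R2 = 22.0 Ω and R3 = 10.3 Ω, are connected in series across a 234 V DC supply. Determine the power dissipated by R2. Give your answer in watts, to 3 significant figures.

155 W

Every series element carries the same I. Get I from the total resistance, then P = I² × R2.
R_total = 56.0 + 22.0 + 10.3 = 88.30 Ω
I = V / R_total = 234 / 88.30 = 2.650 A
P_R2 = I² × R2 = (2.650)² × 22.0 = 154.5 W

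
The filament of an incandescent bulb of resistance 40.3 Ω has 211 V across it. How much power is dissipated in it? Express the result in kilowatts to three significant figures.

1.10 kW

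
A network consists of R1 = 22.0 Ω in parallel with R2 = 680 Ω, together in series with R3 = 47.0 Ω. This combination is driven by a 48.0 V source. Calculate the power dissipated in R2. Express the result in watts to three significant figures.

First find R_p for the parallel pair, then treat R_p + R3 as a series loop.
R_p = (22.0×680)/(22.0+680) = 21.31 Ω
R_total = R_p + 47.0 = 21.31 + 47.0 = 68.31 Ω
I = V / R_total = 48.0 / 68.31 = 0.7027 A
Voltage across the parallel pair: V_p = I × R_p = 0.7027 × 21.31 = 14.97 V
Use P = V²/R for R2 with V = V_p.
P_R2 = (14.97)² / 680 = 0.3298 W

0.330 W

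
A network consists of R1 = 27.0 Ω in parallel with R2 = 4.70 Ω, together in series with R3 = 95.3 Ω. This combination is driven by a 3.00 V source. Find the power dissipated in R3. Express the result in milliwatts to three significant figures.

87.0 mW

Collapse the R1‖R2 pair into one equivalent R_p; then R_p and R3 form a series string.
R_p = (27.0×4.70)/(27.0+4.70) = 4.003 Ω
R_total = R_p + 95.3 = 4.003 + 95.3 = 99.30 Ω
I = V / R_total = 3.00 / 99.30 = 0.03021 A
All the supply current flows through R3; use P = I²R3.
P_R3 = (0.03021)² × 95.3 = 0.08698 W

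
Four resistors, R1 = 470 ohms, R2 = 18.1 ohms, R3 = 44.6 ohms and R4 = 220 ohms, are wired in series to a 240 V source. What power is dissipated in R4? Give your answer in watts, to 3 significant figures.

The current is common to all series resistors; compute it, then apply P = I²R for the target.
R_total = 470 + 18.1 + 44.6 + 220 = 752.7 Ω
I = V / R_total = 240 / 752.7 = 0.3189 A
P_R4 = I² × R4 = (0.3189)² × 220 = 22.37 W

22.4 W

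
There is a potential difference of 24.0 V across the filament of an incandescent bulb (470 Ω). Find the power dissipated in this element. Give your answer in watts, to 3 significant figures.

1.23 W

V and R are stated; P = V²/R avoids computing the current.
P = (24.0 V)² / 470 Ω = 1.226 W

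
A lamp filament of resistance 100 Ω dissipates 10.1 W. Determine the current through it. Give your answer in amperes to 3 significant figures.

Inverting the appropriate power form: I = √(P / R).
I = √(10.1 / 100) = 0.3178 A

0.318 A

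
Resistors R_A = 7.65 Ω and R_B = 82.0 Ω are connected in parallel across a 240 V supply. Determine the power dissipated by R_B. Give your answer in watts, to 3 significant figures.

702 W

The supply voltage appears across each parallel branch — just use P = V²/R_B.
P_R_B = V² / R_B = (240)² / 82.0 Ω = 702.4 W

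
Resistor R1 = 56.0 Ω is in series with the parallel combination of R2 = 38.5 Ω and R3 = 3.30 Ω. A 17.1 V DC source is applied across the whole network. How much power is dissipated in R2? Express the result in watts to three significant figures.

First combine the parallel branches into one equivalent R_p, then R1 + R_p is a series pair.
R_p = (38.5×3.30)/(38.5+3.30) = 3.039 Ω
R_total = 56.0 + 3.039 = 59.04 Ω
I = V / R_total = 17.1 / 59.04 = 0.2896 A
Voltage across the parallel pair: V_p = I × R_p = 0.2896 × 3.039 = 0.8803 V
R2 sees V_p directly, so P = V_p² / R2.
P_R2 = (0.8803)² / 38.5 = 0.02013 W

0.0201 W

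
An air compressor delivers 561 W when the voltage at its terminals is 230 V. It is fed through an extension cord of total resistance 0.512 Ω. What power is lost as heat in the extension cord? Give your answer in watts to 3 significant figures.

The extension cord and load are in series, so the same current flows in both; the loss is I²R_line.
I = P / V = 561 / 230 = 2.439 A through the extension cord.
P_line = I² R_line = (2.439)² × 0.512 = 3.046 W

3.05 W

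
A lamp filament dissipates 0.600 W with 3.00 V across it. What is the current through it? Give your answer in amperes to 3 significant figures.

0.200 A

The two known quantities fix the third via I = P / V.
I = 0.600 / 3.00 = 0.2000 A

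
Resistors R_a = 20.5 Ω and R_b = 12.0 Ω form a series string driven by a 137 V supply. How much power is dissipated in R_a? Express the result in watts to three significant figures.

Every series element carries the same I. Get I from the total resistance, then P = I² × R_a.
R_total = 20.5 + 12.0 = 32.50 Ω
I = V / R_total = 137 / 32.50 = 4.215 A
P_R_a = I² × R_a = (4.215)² × 20.5 = 364.3 W

364 W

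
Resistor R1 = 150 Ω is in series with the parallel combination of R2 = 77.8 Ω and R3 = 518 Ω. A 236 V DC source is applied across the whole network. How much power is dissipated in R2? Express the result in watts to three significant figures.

69.1 W

First combine the parallel branches into one equivalent R_p, then R1 + R_p is a series pair.
R_p = (77.8×518)/(77.8+518) = 67.64 Ω
R_total = 150 + 67.64 = 217.6 Ω
I = V / R_total = 236 / 217.6 = 1.084 A
Voltage across the parallel pair: V_p = I × R_p = 1.084 × 67.64 = 73.35 V
R2 is across V_p, so use P = V²/R for that branch.
P_R2 = (73.35)² / 77.8 = 69.15 W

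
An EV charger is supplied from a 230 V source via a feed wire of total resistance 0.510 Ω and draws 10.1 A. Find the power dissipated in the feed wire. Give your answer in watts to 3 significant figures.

Only the current and the line resistance are needed for the I²R loss.
The feed wire carries the full 10.1 A.
P_line = I² R_line = (10.10)² × 0.510 = 52.03 W

52.0 W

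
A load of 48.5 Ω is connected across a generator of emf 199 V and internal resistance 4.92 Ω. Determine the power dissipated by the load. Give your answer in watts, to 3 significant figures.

The internal resistance and the load are in series, so the same I flows through both; get I from ε/(r+R), then I²R for the load.
I = ε / (r + R) = 199 / (4.92 + 48.5) = 3.725 A
P_load = I² R = (3.725)² × 48.5 = 673.0 W

673 W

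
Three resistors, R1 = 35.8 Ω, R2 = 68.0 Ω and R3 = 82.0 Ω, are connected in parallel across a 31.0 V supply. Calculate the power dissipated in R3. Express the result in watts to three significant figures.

R3 sits directly across the source, so P = V²/R with V = 31.0 V.
P_R3 = V² / R3 = (31.0)² / 82.0 Ω = 11.72 W

11.7 W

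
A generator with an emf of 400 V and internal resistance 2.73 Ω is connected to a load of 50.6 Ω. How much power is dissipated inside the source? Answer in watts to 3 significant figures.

154 W

Internal loss is I²r, with I set by the total series resistance r+R.
I = ε / (r + R) = 400 / (2.73 + 50.6) = 7.500 A
P_int = I² r = (7.500)² × 2.73 = 153.6 W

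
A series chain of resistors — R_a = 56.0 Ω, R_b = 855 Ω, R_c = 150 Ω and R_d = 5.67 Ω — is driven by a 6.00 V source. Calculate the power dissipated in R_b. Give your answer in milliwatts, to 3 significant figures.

27.1 mW

The current is common to all series resistors; compute it, then apply P = I²R for the target.
R_total = 56.0 + 855 + 150 + 5.67 = 1067 Ω
I = V / R_total = 6.00 / 1067 = 0.005625 A
P_R_b = I² × R_b = (0.005625)² × 855 = 0.02705 W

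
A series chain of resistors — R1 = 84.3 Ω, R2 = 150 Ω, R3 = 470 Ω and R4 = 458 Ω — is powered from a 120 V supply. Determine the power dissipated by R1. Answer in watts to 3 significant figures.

0.899 W

Every series element carries the same I. Get I from the total resistance, then P = I² × R1.
R_total = 84.3 + 150 + 470 + 458 = 1162 Ω
I = V / R_total = 120 / 1162 = 0.1032 A
P_R1 = I² × R1 = (0.1032)² × 84.3 = 0.8986 W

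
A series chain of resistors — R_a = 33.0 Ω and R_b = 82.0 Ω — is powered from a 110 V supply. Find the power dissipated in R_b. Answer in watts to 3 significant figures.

Since the resistors are in series they all carry the loop current I = V/R_total; the power in any one is I²R.
R_total = 33.0 + 82.0 = 115.0 Ω
I = V / R_total = 110 / 115.0 = 0.9565 A
P_R_b = I² × R_b = (0.9565)² × 82.0 = 75.02 W

75.0 W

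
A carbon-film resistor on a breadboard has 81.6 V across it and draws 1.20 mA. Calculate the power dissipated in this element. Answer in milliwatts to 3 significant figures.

97.9 mW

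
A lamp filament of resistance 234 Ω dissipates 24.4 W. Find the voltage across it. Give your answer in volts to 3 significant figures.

75.6 V

Inverting the appropriate power form: V = √(P R).
V = √(24.4 × 234) = 75.56 V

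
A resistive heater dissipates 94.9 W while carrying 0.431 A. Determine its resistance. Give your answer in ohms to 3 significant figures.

Rearranging the power relation for the two known quantities gives R = P / I².
R = 94.9 / (0.4310)² = 510.9 Ω

511 Ω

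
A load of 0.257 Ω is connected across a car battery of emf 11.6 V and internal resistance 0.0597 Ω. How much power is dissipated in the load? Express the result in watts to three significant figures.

With r and R in series, I = ε/(r+R); the load dissipates I²R.
I = ε / (r + R) = 11.6 / (0.0597 + 0.257) = 36.63 A
P_load = I² R = (36.63)² × 0.257 = 344.8 W

345 W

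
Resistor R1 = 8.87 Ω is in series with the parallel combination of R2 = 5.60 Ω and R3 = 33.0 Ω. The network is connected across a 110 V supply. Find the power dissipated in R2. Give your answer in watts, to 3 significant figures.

266 W

Reduce the parallel pair to R_p first; the network is then a simple series string.
R_p = (5.60×33.0)/(5.60+33.0) = 4.788 Ω
R_total = 8.87 + 4.788 = 13.66 Ω
I = V / R_total = 110 / 13.66 = 8.054 A
Voltage across the parallel pair: V_p = I × R_p = 8.054 × 4.788 = 38.56 V
With V_p across R2, its power is V_p²/R2.
P_R2 = (38.56)² / 5.60 = 265.5 W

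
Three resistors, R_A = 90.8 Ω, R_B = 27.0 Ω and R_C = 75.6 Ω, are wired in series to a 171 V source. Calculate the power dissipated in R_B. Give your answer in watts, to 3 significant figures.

Every series element carries the same I. Get I from the total resistance, then P = I² × R_B.
R_total = 90.8 + 27.0 + 75.6 = 193.4 Ω
I = V / R_total = 171 / 193.4 = 0.8842 A
P_R_B = I² × R_B = (0.8842)² × 27.0 = 21.11 W

21.1 W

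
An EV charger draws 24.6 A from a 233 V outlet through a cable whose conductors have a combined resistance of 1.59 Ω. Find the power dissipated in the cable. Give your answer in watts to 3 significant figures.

Line loss is just I²R for the cable — we know both I and R_line directly.
The cable carries the full 24.6 A.
P_line = I² R_line = (24.60)² × 1.59 = 962.2 W

962 W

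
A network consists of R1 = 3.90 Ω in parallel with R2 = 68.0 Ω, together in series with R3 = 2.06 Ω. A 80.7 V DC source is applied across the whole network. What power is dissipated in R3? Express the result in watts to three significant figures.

406 W

First find R_p for the parallel pair, then treat R_p + R3 as a series loop.
R_p = (3.90×68.0)/(3.90+68.0) = 3.688 Ω
R_total = R_p + 2.06 = 3.688 + 2.06 = 5.748 Ω
I = V / R_total = 80.7 / 5.748 = 14.04 A
R3 carries the full series current, so P = I²R.
P_R3 = (14.04)² × 2.06 = 406.0 W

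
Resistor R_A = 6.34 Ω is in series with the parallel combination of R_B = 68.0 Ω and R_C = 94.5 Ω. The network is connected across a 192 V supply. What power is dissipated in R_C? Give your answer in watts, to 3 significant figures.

Collapse R_B‖R_C to a single equivalent, reducing the network to two series elements.
R_p = (68.0×94.5)/(68.0+94.5) = 39.54 Ω
R_total = 6.34 + 39.54 = 45.88 Ω
I = V / R_total = 192 / 45.88 = 4.184 A
Voltage across the parallel pair: V_p = I × R_p = 4.184 × 39.54 = 165.5 V
R_C sees V_p directly, so P = V_p² / R_C.
P_R_C = (165.5)² / 94.5 = 289.7 W

290 W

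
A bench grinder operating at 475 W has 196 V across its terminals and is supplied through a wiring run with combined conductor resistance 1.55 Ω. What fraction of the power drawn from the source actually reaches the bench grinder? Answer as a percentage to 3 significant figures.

I = P / V = 475 / 196 = 2.423 A through the wiring run.
P_line = I² R_line = (2.423)² × 1.55 = 9.103 W
P_source = P_load + P_line = 475.0 + 9.103 = 484.1 W
η = P_load / P_source = 475.0 / 484.1 = 0.9812

98.1 %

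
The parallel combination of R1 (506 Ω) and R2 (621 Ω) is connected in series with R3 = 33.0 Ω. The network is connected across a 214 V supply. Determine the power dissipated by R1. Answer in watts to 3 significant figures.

72.4 W

First find R_p for the parallel pair, then treat R_p + R3 as a series loop.
R_p = (506×621)/(506+621) = 278.8 Ω
R_total = R_p + 33.0 = 278.8 + 33.0 = 311.8 Ω
I = V / R_total = 214 / 311.8 = 0.6863 A
Voltage across the parallel pair: V_p = I × R_p = 0.6863 × 278.8 = 191.4 V
R1 sits across V_p; its power is V_p²/R.
P_R1 = (191.4)² / 506 = 72.36 W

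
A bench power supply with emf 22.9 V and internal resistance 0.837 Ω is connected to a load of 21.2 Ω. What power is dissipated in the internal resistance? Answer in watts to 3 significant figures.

0.904 W

r is in series with the load, so it carries the full circuit current — the loss in it is I²r.
I = ε / (r + R) = 22.9 / (0.837 + 21.2) = 1.039 A
P_int = I² r = (1.039)² × 0.837 = 0.9038 W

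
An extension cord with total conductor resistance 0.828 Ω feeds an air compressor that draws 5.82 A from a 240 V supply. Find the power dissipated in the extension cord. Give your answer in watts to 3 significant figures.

28.0 W

The extension cord and load are in series, so the same current flows in both; the loss is I²R_line.
The extension cord carries the full 5.82 A.
P_line = I² R_line = (5.820)² × 0.828 = 28.05 W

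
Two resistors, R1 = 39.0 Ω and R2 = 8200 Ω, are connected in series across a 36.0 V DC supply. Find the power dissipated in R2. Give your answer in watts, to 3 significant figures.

Series elements share the same current, so find I first, then use P = I²R.
R_total = 39.0 + 8200 = 8239 Ω
I = V / R_total = 36.0 / 8239 = 0.004369 A
P_R2 = I² × R2 = (0.004369)² × 8200 = 0.1566 W

0.157 W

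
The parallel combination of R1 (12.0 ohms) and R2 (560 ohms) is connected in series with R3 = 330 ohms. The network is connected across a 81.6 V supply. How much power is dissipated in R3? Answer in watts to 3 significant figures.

18.8 W

Reduce the parallel combination to a single R_p; the circuit then becomes R_p in series with the remaining resistor.
R_p = (12.0×560)/(12.0+560) = 11.75 Ω
R_total = R_p + 330 = 11.75 + 330 = 341.7 Ω
I = V / R_total = 81.6 / 341.7 = 0.2388 A
R3 carries the full series current, so P = I²R.
P_R3 = (0.2388)² × 330 = 18.81 W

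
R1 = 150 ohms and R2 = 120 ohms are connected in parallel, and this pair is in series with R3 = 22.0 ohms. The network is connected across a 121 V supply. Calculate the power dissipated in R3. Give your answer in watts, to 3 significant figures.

Reduce the parallel combination to a single R_p; the circuit then becomes R_p in series with the remaining resistor.
R_p = (150×120)/(150+120) = 66.67 Ω
R_total = R_p + 22.0 = 66.67 + 22.0 = 88.67 Ω
I = V / R_total = 121 / 88.67 = 1.365 A
All the supply current flows through R3; use P = I²R3.
P_R3 = (1.365)² × 22.0 = 40.97 W

41.0 W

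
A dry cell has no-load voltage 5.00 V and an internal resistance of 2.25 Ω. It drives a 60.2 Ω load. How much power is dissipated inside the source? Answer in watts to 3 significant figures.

The internal resistance carries the same current as the load; P_int = I²r.
I = ε / (r + R) = 5.00 / (2.25 + 60.2) = 0.08006 A
P_int = I² r = (0.08006)² × 2.25 = 0.01442 W

0.0144 W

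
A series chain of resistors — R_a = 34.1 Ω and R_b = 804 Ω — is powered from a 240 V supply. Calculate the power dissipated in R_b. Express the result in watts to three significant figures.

In a series string the same current flows through every resistor — find that current, then P = I²R for the one we want.
R_total = 34.1 + 804 = 838.1 Ω
I = V / R_total = 240 / 838.1 = 0.2864 A
P_R_b = I² × R_b = (0.2864)² × 804 = 65.93 W

65.9 W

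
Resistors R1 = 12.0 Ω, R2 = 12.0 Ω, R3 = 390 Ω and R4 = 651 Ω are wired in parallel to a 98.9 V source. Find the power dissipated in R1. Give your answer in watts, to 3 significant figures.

815 W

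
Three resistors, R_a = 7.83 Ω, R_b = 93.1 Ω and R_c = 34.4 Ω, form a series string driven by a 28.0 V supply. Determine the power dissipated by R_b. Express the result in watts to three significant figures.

3.99 W

Series elements share the same current, so find I first, then use P = I²R.
R_total = 7.83 + 93.1 + 34.4 = 135.3 Ω
I = V / R_total = 28.0 / 135.3 = 0.2069 A
P_R_b = I² × R_b = (0.2069)² × 93.1 = 3.985 W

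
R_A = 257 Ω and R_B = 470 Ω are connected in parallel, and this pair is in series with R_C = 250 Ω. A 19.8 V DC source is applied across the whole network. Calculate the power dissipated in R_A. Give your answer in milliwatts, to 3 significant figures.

243 mW

Combine R_A and R_B into their parallel equivalent first, reducing the network to two series resistors.
R_p = (257×470)/(257+470) = 166.1 Ω
R_total = R_p + 250 = 166.1 + 250 = 416.1 Ω
I = V / R_total = 19.8 / 416.1 = 0.04758 A
Voltage across the parallel pair: V_p = I × R_p = 0.04758 × 166.1 = 7.905 V
Use P = V²/R for R_A with V = V_p.
P_R_A = (7.905)² / 257 = 0.2432 W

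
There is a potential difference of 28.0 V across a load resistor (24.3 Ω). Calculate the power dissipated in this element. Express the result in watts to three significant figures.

32.3 W

With V across and R both known, P = V²/R gives the dissipation directly.
P = (28.0 V)² / 24.3 Ω = 32.26 W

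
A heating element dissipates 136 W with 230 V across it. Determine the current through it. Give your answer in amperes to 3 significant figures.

0.591 A

From P = V I = I²R = V²/R, with the two given quantities we get I = P / V.
I = 136 / 230 = 0.5913 A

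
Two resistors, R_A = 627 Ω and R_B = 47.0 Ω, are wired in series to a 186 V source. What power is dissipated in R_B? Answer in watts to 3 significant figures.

Series elements share the same current, so find I first, then use P = I²R.
R_total = 627 + 47.0 = 674.0 Ω
I = V / R_total = 186 / 674.0 = 0.2760 A
P_R_B = I² × R_B = (0.2760)² × 47.0 = 3.579 W

3.58 W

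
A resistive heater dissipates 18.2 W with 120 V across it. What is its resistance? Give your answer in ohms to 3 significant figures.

791 Ω

Rearranging the power relation for the two known quantities gives R = V² / P.
R = (120)² / 18.2 = 791.2 Ω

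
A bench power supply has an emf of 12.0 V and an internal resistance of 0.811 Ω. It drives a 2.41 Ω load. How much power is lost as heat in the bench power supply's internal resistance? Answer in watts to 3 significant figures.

11.3 W

r is in series with the load, so it carries the full circuit current — the loss in it is I²r.
I = ε / (r + R) = 12.0 / (0.811 + 2.41) = 3.726 A
P_int = I² r = (3.726)² × 0.811 = 11.26 W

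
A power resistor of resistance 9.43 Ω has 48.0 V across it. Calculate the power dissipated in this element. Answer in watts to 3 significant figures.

V and R are stated; P = V²/R avoids computing the current.
P = (48.0 V)² / 9.43 Ω = 244.3 W

244 W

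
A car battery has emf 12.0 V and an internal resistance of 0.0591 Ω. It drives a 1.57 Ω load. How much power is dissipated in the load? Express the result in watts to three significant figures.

85.2 W

Find the circuit current first, then P = I²R for the load (series elements share I).
I = ε / (r + R) = 12.0 / (0.0591 + 1.57) = 7.366 A
P_load = I² R = (7.366)² × 1.57 = 85.19 W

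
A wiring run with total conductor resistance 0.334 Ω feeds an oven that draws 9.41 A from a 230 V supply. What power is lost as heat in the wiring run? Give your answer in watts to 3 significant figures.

Line loss is just I²R for the cable — we know both I and R_line directly.
The wiring run carries the full 9.41 A.
P_line = I² R_line = (9.410)² × 0.334 = 29.58 W

29.6 W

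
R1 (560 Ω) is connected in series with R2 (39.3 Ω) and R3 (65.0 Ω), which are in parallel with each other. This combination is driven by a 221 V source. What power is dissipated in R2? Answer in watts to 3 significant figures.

Replace R2 and R3 with their parallel equivalent so the circuit becomes R1 in series with R_p.
R_p = (39.3×65.0)/(39.3+65.0) = 24.49 Ω
R_total = 560 + 24.49 = 584.5 Ω
I = V / R_total = 221 / 584.5 = 0.3781 A
Voltage across the parallel pair: V_p = I × R_p = 0.3781 × 24.49 = 9.261 V
R2 sees V_p directly, so P = V_p² / R2.
P_R2 = (9.261)² / 39.3 = 2.182 W

2.18 W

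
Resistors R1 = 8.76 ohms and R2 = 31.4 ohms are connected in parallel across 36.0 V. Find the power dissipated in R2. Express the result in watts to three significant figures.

41.3 W

Parallel branches share the same voltage; P = V²/R gives the branch power in one step.
P_R2 = V² / R2 = (36.0)² / 31.4 Ω = 41.27 W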